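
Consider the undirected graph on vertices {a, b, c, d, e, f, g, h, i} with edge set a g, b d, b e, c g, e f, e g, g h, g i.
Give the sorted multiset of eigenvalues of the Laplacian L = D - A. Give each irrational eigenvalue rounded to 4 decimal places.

Reading degrees in the order [a, b, c, d, e, f, g, h, i] gives [1, 2, 1, 1, 3, 1, 5, 1, 1]; set D = diag(1, 2, 1, 1, 3, 1, 5, 1, 1) and form L = D - A. L is symmetric positive semidefinite, so every eigenvalue is real and nonnegative. By the matrix-tree theorem the graph has (1/9) * product of the nonzero eigenvalues = 1 spanning tree. The eigenvalues sum to 16, which equals trace(L) = 2|E|.

[0, 0.2679, 0.6711, 1, 1, 1, 2.1814, 3.7321, 6.1474]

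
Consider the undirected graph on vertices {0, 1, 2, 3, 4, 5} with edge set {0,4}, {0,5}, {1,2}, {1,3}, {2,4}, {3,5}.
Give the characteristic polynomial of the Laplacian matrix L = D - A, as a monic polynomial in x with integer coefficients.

x^6 - 12x^5 + 54x^4 - 112x^3 + 105x^2 - 36x

Reading degrees in the order [0, 1, 2, 3, 4, 5] gives [2, 2, 2, 2, 2, 2]; set D = diag(2, 2, 2, 2, 2, 2) and form L = D - A. The eigenvalues of L are [0, 1, 1, 3, 3, 4]; the characteristic polynomial is the product of (x - lambda_i), which multiplies out to x^6 - 12x^5 + 54x^4 - 112x^3 + 105x^2 - 36x. Since p(0) = det(-L) = 0, x divides p(x).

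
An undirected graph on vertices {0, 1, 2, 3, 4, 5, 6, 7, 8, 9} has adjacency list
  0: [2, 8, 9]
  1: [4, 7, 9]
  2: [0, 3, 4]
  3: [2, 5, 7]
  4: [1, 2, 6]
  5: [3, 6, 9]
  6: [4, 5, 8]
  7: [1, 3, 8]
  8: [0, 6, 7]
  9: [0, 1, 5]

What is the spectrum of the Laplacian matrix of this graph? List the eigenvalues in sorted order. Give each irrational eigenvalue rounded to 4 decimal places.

Reading degrees in the order [0, 1, 2, 3, 4, 5, 6, 7, 8, 9] gives [3, 3, 3, 3, 3, 3, 3, 3, 3, 3]; set D = diag(3, 3, 3, 3, 3, 3, 3, 3, 3, 3) and form L = D - A. Diagonalising L (or applying a numerical eigensolver to the 10x10 matrix) gives the spectrum above. There is one zero in the spectrum, matching the 1 component. The largest eigenvalue, 5, is at most the vertex count 10.

[0, 2, 2, 2, 2, 2, 5, 5, 5, 5]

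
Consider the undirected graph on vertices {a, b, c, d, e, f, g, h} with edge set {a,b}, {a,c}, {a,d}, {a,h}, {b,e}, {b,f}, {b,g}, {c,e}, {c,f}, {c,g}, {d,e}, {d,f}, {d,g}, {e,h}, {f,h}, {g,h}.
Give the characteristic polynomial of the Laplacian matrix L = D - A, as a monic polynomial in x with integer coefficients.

x^8 - 32x^7 + 432x^6 - 3200x^5 + 14080x^4 - 36864x^3 + 53248x^2 - 32768x

With the vertex order [a, b, c, d, e, f, g, h], the degrees are [4, 4, 4, 4, 4, 4, 4, 4], giving D = diag(4, 4, 4, 4, 4, 4, 4, 4) and L = D - A. L has integer entries, so p(x) = det(xI - L) has integer coefficients. Expanding the determinant yields x^8 - 32x^7 + 432x^6 - 3200x^5 + 14080x^4 - 36864x^3 + 53248x^2 - 32768x. The constant term is 0 because L is singular (the all-ones vector lies in its kernel). There is one zero in the spectrum, matching the 1 component.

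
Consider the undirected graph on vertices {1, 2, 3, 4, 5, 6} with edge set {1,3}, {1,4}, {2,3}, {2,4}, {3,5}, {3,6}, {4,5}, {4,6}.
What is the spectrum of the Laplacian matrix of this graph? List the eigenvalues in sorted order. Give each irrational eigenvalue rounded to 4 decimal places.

[0, 2, 2, 2, 4, 6]

Reading degrees in the order [1, 2, 3, 4, 5, 6] gives [2, 2, 4, 4, 2, 2]; set D = diag(2, 2, 4, 4, 2, 2) and form L = D - A. L is symmetric positive semidefinite, so every eigenvalue is real and nonnegative. The single zero eigenvalue shows the graph is connected. The eigenvalues sum to 16, which equals trace(L) = 2|E|.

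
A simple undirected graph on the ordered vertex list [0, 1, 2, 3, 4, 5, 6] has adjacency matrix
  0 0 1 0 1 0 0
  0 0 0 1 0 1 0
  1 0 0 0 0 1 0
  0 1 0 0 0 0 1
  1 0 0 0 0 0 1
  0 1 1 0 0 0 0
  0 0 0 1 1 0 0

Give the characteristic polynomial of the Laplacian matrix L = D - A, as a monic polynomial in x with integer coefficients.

x^7 - 14x^6 + 77x^5 - 210x^4 + 294x^3 - 196x^2 + 49x

Reading degrees in the order [0, 1, 2, 3, 4, 5, 6] gives [2, 2, 2, 2, 2, 2, 2]; set D = diag(2, 2, 2, 2, 2, 2, 2) and form L = D - A. Computing det(xI - L) by cofactor expansion (or equivalently via sum-over-permutations) gives x^7 - 14x^6 + 77x^5 - 210x^4 + 294x^3 - 196x^2 + 49x. Since p(0) = det(-L) = 0, x divides p(x). The eigenvalues sum to 14, which equals trace(L) = 2|E|. The largest eigenvalue, 3.8019, is at most the vertex count 7.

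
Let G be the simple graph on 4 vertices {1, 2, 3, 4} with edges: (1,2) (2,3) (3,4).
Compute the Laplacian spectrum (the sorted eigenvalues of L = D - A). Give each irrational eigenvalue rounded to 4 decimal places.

Each diagonal entry of L is the vertex degree and each off-diagonal entry is -1 where an edge is present, 0 otherwise; in the order [1, 2, 3, 4] the diagonal is [1, 2, 2, 1]. L is symmetric positive semidefinite, so every eigenvalue is real and nonnegative. The single zero eigenvalue shows the graph is connected. By the matrix-tree theorem the graph has (1/4) * product of the nonzero eigenvalues = 1 spanning tree. There is one zero in the spectrum, matching the 1 component.

[0, 0.5858, 2, 3.4142]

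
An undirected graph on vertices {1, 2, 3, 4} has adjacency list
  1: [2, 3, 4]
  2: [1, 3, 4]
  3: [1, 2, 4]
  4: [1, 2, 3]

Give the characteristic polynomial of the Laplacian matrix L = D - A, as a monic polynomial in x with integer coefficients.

With the vertex order [1, 2, 3, 4], the degrees are [3, 3, 3, 3], giving D = diag(3, 3, 3, 3) and L = D - A. Computing det(xI - L) by cofactor expansion (or equivalently via sum-over-permutations) gives x^4 - 12x^3 + 48x^2 - 64x. The coefficient of x^3 equals -trace(L) = -12, matching the sum of degrees. The largest eigenvalue, 4, is at most the vertex count 4. The eigenvalues sum to 12, which equals trace(L) = 2|E|.

x^4 - 12x^3 + 48x^2 - 64x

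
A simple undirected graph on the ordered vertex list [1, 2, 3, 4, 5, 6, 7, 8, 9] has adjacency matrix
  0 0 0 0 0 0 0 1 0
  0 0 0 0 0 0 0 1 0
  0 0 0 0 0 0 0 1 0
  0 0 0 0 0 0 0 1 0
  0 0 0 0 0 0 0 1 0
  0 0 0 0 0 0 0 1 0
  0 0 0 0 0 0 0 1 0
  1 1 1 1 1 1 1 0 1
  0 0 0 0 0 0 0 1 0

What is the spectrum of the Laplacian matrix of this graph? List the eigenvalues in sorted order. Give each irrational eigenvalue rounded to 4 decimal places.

[0, 1, 1, 1, 1, 1, 1, 1, 9]

Reading degrees in the order [1, 2, 3, 4, 5, 6, 7, 8, 9] gives [1, 1, 1, 1, 1, 1, 1, 8, 1]; set D = diag(1, 1, 1, 1, 1, 1, 1, 8, 1) and form L = D - A. Since every row of L sums to 0, the all-ones vector is in the kernel and 0 is an eigenvalue. The eigenvalues sum to 16, which equals trace(L) = 2|E|.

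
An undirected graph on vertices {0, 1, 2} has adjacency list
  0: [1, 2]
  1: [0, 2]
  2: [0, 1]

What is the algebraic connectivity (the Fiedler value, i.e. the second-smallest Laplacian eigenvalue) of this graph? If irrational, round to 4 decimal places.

With the vertex order [0, 1, 2], the degrees are [2, 2, 2], giving D = diag(2, 2, 2) and L = D - A. The smallest Laplacian eigenvalue is always 0. The next one, lambda_2 = 3, measures how hard the graph is to disconnect: larger values mean better connectivity. There is one zero in the spectrum, matching the 1 component.

3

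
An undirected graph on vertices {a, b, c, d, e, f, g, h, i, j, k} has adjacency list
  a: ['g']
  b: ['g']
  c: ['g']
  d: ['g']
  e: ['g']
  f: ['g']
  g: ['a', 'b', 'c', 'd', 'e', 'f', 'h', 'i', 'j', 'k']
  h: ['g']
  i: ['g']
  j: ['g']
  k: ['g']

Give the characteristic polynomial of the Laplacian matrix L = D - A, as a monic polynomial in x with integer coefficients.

With the vertex order [a, b, c, d, e, f, g, h, i, j, k], the degrees are [1, 1, 1, 1, 1, 1, 10, 1, 1, 1, 1], giving D = diag(1, 1, 1, 1, 1, 1, 10, 1, 1, 1, 1) and L = D - A. Computing det(xI - L) by cofactor expansion (or equivalently via sum-over-permutations) gives x^11 - 20x^10 + 135x^9 - 480x^8 + 1050x^7 - 1512x^6 + 1470x^5 - 960x^4 + 405x^3 - 100x^2 + 11x. The constant term is 0 because L is singular (the all-ones vector lies in its kernel). There is one zero in the spectrum, matching the 1 component.

x^11 - 20x^10 + 135x^9 - 480x^8 + 1050x^7 - 1512x^6 + 1470x^5 - 960x^4 + 405x^3 - 100x^2 + 11x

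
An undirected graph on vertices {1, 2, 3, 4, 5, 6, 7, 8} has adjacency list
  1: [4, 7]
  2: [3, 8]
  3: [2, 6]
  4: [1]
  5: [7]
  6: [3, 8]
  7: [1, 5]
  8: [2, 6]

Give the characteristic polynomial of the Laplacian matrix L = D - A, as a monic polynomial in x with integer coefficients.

Each diagonal entry of L is the vertex degree and each off-diagonal entry is -1 where an edge is present, 0 otherwise; in the order [1, 2, 3, 4, 5, 6, 7, 8] the diagonal is [2, 2, 2, 1, 1, 2, 2, 2]. L has integer entries, so p(x) = det(xI - L) has integer coefficients. Expanding the determinant yields x^8 - 14x^7 + 78x^6 - 220x^5 + 328x^4 - 240x^3 + 64x^2. The constant term is 0 because L is singular (the all-ones vector lies in its kernel). The eigenvalues sum to 14, which equals trace(L) = 2|E|.

x^8 - 14x^7 + 78x^6 - 220x^5 + 328x^4 - 240x^3 + 64x^2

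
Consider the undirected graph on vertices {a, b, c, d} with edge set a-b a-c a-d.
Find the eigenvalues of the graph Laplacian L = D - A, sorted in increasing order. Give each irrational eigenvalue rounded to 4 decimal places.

Reading degrees in the order [a, b, c, d] gives [3, 1, 1, 1]; set D = diag(3, 1, 1, 1) and form L = D - A. L is symmetric positive semidefinite, so every eigenvalue is real and nonnegative. There is one zero in the spectrum, matching the 1 component. The largest eigenvalue, 4, is at most the vertex count 4.

[0, 1, 1, 4]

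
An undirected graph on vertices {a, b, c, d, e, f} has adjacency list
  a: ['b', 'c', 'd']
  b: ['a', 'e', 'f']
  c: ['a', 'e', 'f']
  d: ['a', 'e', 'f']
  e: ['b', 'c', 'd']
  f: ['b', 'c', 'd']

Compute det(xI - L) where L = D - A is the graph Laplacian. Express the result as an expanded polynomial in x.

x^6 - 18x^5 + 126x^4 - 432x^3 + 729x^2 - 486x

Each diagonal entry of L is the vertex degree and each off-diagonal entry is -1 where an edge is present, 0 otherwise; in the order [a, b, c, d, e, f] the diagonal is [3, 3, 3, 3, 3, 3]. L has integer entries, so p(x) = det(xI - L) has integer coefficients. Expanding the determinant yields x^6 - 18x^5 + 126x^4 - 432x^3 + 729x^2 - 486x. The constant term is 0 because L is singular (the all-ones vector lies in its kernel). There is one zero in the spectrum, matching the 1 component.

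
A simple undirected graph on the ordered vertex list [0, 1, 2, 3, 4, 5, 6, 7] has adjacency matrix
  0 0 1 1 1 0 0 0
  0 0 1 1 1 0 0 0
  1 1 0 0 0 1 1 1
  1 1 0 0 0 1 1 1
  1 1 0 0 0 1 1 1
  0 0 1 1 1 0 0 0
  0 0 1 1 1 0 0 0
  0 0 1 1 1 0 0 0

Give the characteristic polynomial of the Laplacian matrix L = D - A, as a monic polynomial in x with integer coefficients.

x^8 - 30x^7 + 375x^6 - 2540x^5 + 10095x^4 - 23598x^3 + 30105x^2 - 16200x

Each diagonal entry of L is the vertex degree and each off-diagonal entry is -1 where an edge is present, 0 otherwise; in the order [0, 1, 2, 3, 4, 5, 6, 7] the diagonal is [3, 3, 5, 5, 5, 3, 3, 3]. L has integer entries, so p(x) = det(xI - L) has integer coefficients. Expanding the determinant yields x^8 - 30x^7 + 375x^6 - 2540x^5 + 10095x^4 - 23598x^3 + 30105x^2 - 16200x. Since p(0) = det(-L) = 0, x divides p(x). The largest eigenvalue, 8, is at most the vertex count 8. The eigenvalues sum to 30, which equals trace(L) = 2|E|.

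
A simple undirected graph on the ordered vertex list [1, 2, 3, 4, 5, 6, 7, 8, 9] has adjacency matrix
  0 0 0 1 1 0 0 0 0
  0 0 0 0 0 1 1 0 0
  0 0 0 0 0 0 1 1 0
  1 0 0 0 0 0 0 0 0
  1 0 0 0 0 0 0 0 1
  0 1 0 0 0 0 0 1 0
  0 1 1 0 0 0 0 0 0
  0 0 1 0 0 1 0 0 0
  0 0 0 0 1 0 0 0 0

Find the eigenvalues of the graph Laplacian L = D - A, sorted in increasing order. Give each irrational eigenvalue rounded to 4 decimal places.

[0, 0, 0.5858, 1.3820, 1.3820, 2, 3.4142, 3.6180, 3.6180]

Each diagonal entry of L is the vertex degree and each off-diagonal entry is -1 where an edge is present, 0 otherwise; in the order [1, 2, 3, 4, 5, 6, 7, 8, 9] the diagonal is [2, 2, 2, 1, 2, 2, 2, 2, 1]. L is symmetric positive semidefinite, so every eigenvalue is real and nonnegative. The 2 zero eigenvalues correspond to the 2 connected components. The largest eigenvalue, 3.6180, is at most the vertex count 9.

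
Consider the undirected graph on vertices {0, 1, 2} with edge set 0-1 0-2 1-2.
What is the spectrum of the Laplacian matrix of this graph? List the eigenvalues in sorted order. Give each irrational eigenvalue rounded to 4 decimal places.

Reading degrees in the order [0, 1, 2] gives [2, 2, 2]; set D = diag(2, 2, 2) and form L = D - A. Since every row of L sums to 0, the all-ones vector is in the kernel and 0 is an eigenvalue. The single zero eigenvalue shows the graph is connected. By the matrix-tree theorem the graph has (1/3) * product of the nonzero eigenvalues = 3 spanning trees.

[0, 3, 3]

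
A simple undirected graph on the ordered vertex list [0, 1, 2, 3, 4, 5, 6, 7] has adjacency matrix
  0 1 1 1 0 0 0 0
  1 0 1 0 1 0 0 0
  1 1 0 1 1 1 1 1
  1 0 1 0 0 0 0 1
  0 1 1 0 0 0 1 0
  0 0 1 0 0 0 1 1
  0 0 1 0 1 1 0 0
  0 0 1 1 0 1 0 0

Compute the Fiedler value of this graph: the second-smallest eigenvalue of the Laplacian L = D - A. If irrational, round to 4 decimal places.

With the vertex order [0, 1, 2, 3, 4, 5, 6, 7], the degrees are [3, 3, 7, 3, 3, 3, 3, 3], giving D = diag(3, 3, 7, 3, 3, 3, 3, 3) and L = D - A. The sorted Laplacian eigenvalues are [0, 1.7530, 1.7530, 3.4450, 3.4450, 4.8019, 4.8019, 8]; the algebraic connectivity is the second entry, 1.7530. The largest eigenvalue, 8, is at most the vertex count 8.

1.7530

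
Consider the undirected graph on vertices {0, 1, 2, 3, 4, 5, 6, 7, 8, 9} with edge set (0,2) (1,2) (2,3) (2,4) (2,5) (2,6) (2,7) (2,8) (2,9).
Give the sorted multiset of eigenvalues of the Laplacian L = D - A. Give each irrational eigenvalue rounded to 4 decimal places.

With the vertex order [0, 1, 2, 3, 4, 5, 6, 7, 8, 9], the degrees are [1, 1, 9, 1, 1, 1, 1, 1, 1, 1], giving D = diag(1, 1, 9, 1, 1, 1, 1, 1, 1, 1) and L = D - A. Diagonalising L (or applying a numerical eigensolver to the 10x10 matrix) gives the spectrum above. The eigenvalues sum to 18, which equals trace(L) = 2|E|.

[0, 1, 1, 1, 1, 1, 1, 1, 1, 10]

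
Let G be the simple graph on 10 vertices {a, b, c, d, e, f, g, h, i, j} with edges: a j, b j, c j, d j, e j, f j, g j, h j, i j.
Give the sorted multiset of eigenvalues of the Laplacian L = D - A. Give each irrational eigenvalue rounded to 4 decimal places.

[0, 1, 1, 1, 1, 1, 1, 1, 1, 10]

Reading degrees in the order [a, b, c, d, e, f, g, h, i, j] gives [1, 1, 1, 1, 1, 1, 1, 1, 1, 9]; set D = diag(1, 1, 1, 1, 1, 1, 1, 1, 1, 9) and form L = D - A. L is symmetric positive semidefinite, so every eigenvalue is real and nonnegative. The single zero eigenvalue shows the graph is connected.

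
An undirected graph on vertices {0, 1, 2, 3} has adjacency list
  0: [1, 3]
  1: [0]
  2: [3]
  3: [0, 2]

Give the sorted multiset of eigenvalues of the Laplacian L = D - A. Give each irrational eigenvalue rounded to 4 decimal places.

[0, 0.5858, 2, 3.4142]

Each diagonal entry of L is the vertex degree and each off-diagonal entry is -1 where an edge is present, 0 otherwise; in the order [0, 1, 2, 3] the diagonal is [2, 1, 1, 2]. Since every row of L sums to 0, the all-ones vector is in the kernel and 0 is an eigenvalue. By the matrix-tree theorem the graph has (1/4) * product of the nonzero eigenvalues = 1 spanning tree. The largest eigenvalue, 3.4142, is at most the vertex count 4.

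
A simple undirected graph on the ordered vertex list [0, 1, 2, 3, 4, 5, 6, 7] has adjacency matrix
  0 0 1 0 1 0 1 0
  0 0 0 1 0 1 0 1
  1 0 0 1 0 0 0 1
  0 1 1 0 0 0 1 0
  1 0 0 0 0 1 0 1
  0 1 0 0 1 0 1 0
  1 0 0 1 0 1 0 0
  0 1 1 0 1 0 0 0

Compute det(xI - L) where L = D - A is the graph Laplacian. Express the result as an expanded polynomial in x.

x^8 - 24x^7 + 240x^6 - 1296x^5 + 4080x^4 - 7488x^3 + 7424x^2 - 3072x

With the vertex order [0, 1, 2, 3, 4, 5, 6, 7], the degrees are [3, 3, 3, 3, 3, 3, 3, 3], giving D = diag(3, 3, 3, 3, 3, 3, 3, 3) and L = D - A. Computing det(xI - L) by cofactor expansion (or equivalently via sum-over-permutations) gives x^8 - 24x^7 + 240x^6 - 1296x^5 + 4080x^4 - 7488x^3 + 7424x^2 - 3072x. The constant term is 0 because L is singular (the all-ones vector lies in its kernel). The eigenvalues sum to 24, which equals trace(L) = 2|E|.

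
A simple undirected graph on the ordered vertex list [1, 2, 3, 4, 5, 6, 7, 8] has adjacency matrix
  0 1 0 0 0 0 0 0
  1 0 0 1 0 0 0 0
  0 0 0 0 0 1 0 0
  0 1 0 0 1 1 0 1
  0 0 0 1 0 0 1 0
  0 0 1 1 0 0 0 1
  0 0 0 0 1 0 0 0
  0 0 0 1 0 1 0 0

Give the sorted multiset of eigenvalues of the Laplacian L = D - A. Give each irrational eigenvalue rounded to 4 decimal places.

With the vertex order [1, 2, 3, 4, 5, 6, 7, 8], the degrees are [1, 2, 1, 4, 2, 3, 1, 2], giving D = diag(1, 2, 1, 4, 2, 3, 1, 2) and L = D - A. L is symmetric positive semidefinite, so every eigenvalue is real and nonnegative. The eigenvalues sum to 16, which equals trace(L) = 2|E|.

[0, 0.3820, 0.4280, 1.2285, 2.2799, 2.6180, 3.8123, 5.2513]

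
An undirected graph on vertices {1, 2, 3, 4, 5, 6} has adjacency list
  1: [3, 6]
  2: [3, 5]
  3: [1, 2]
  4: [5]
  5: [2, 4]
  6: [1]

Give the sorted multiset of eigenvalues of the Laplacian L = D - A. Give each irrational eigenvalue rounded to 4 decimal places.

Reading degrees in the order [1, 2, 3, 4, 5, 6] gives [2, 2, 2, 1, 2, 1]; set D = diag(2, 2, 2, 1, 2, 1) and form L = D - A. The multiplicity of 0 as a Laplacian eigenvalue equals the number of connected components. The single zero eigenvalue shows the graph is connected. The largest eigenvalue, 3.7321, is at most the vertex count 6.

[0, 0.2679, 1, 2, 3, 3.7321]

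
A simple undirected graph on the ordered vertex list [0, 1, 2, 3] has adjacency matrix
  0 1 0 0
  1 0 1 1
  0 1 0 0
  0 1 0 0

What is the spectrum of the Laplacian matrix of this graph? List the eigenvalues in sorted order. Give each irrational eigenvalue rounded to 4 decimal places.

[0, 1, 1, 4]

With the vertex order [0, 1, 2, 3], the degrees are [1, 3, 1, 1], giving D = diag(1, 3, 1, 1) and L = D - A. Diagonalising L (or applying a numerical eigensolver to the 4x4 matrix) gives the spectrum above.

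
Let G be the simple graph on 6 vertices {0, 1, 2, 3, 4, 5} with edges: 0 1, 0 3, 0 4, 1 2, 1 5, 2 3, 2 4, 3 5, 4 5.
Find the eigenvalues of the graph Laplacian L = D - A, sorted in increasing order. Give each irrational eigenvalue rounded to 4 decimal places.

Each diagonal entry of L is the vertex degree and each off-diagonal entry is -1 where an edge is present, 0 otherwise; in the order [0, 1, 2, 3, 4, 5] the diagonal is [3, 3, 3, 3, 3, 3]. L is symmetric positive semidefinite, so every eigenvalue is real and nonnegative. By the matrix-tree theorem the graph has (1/6) * product of the nonzero eigenvalues = 81 spanning trees. The eigenvalues sum to 18, which equals trace(L) = 2|E|.

[0, 3, 3, 3, 3, 6]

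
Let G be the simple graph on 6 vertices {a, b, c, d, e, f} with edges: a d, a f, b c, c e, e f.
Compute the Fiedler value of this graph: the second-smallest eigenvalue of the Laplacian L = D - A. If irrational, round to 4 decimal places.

0.2679

With the vertex order [a, b, c, d, e, f], the degrees are [2, 1, 2, 1, 2, 2], giving D = diag(2, 1, 2, 1, 2, 2) and L = D - A. The sorted Laplacian eigenvalues are [0, 0.2679, 1, 2, 3, 3.7321]; the algebraic connectivity is the second entry, 0.2679. The largest eigenvalue, 3.7321, is at most the vertex count 6.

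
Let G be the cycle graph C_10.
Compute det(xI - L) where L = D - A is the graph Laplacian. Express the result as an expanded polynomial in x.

The graph has 10 vertices and degree multiset [2, 2, 2, 2, 2, 2, 2, 2, 2, 2]; D is the diagonal matrix of degrees and L = D - A. L has integer entries, so p(x) = det(xI - L) has integer coefficients. Expanding the determinant yields x^10 - 20x^9 + 170x^8 - 800x^7 + 2275x^6 - 4004x^5 + 4290x^4 - 2640x^3 + 825x^2 - 100x. The constant term is 0 because L is singular (the all-ones vector lies in its kernel).

x^10 - 20x^9 + 170x^8 - 800x^7 + 2275x^6 - 4004x^5 + 4290x^4 - 2640x^3 + 825x^2 - 100x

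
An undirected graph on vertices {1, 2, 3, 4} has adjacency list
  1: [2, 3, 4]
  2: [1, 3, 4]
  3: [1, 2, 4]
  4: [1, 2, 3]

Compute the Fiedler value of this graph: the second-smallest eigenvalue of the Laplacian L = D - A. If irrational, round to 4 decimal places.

4

Reading degrees in the order [1, 2, 3, 4] gives [3, 3, 3, 3]; set D = diag(3, 3, 3, 3) and form L = D - A. The sorted Laplacian eigenvalues are [0, 4, 4, 4]; the algebraic connectivity is the second entry, 4.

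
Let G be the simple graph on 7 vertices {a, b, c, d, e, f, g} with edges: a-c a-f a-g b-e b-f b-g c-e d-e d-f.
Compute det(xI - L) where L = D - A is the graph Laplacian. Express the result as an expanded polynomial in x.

x^7 - 18x^6 + 129x^5 - 470x^4 + 917x^3 - 908x^2 + 357x

Each diagonal entry of L is the vertex degree and each off-diagonal entry is -1 where an edge is present, 0 otherwise; in the order [a, b, c, d, e, f, g] the diagonal is [3, 3, 2, 2, 3, 3, 2]. Computing det(xI - L) by cofactor expansion (or equivalently via sum-over-permutations) gives x^7 - 18x^6 + 129x^5 - 470x^4 + 917x^3 - 908x^2 + 357x. The coefficient of x^6 equals -trace(L) = -18, matching the sum of degrees. The eigenvalues sum to 18, which equals trace(L) = 2|E|. There is one zero in the spectrum, matching the 1 component.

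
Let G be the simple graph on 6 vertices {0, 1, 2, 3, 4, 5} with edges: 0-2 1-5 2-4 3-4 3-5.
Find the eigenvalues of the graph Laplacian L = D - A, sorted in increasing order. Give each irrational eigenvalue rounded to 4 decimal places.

[0, 0.2679, 1, 2, 3, 3.7321]

Reading degrees in the order [0, 1, 2, 3, 4, 5] gives [1, 1, 2, 2, 2, 2]; set D = diag(1, 1, 2, 2, 2, 2) and form L = D - A. L is symmetric positive semidefinite, so every eigenvalue is real and nonnegative. By the matrix-tree theorem the graph has (1/6) * product of the nonzero eigenvalues = 1 spanning tree.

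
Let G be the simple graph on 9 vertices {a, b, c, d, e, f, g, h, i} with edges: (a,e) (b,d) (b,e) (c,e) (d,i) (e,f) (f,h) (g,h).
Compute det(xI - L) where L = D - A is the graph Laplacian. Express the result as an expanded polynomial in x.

Each diagonal entry of L is the vertex degree and each off-diagonal entry is -1 where an edge is present, 0 otherwise; in the order [a, b, c, d, e, f, g, h, i] the diagonal is [1, 2, 1, 2, 4, 2, 1, 2, 1]. Computing det(xI - L) by cofactor expansion (or equivalently via sum-over-permutations) gives x^9 - 16x^8 + 102x^7 - 336x^6 + 619x^5 - 644x^4 + 361x^3 - 96x^2 + 9x. Since p(0) = det(-L) = 0, x divides p(x).

x^9 - 16x^8 + 102x^7 - 336x^6 + 619x^5 - 644x^4 + 361x^3 - 96x^2 + 9x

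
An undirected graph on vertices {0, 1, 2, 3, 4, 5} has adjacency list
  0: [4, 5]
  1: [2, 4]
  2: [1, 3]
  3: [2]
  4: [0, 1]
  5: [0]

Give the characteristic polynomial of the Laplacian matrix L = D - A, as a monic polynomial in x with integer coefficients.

With the vertex order [0, 1, 2, 3, 4, 5], the degrees are [2, 2, 2, 1, 2, 1], giving D = diag(2, 2, 2, 1, 2, 1) and L = D - A. Computing det(xI - L) by cofactor expansion (or equivalently via sum-over-permutations) gives x^6 - 10x^5 + 36x^4 - 56x^3 + 35x^2 - 6x. Since p(0) = det(-L) = 0, x divides p(x). The largest eigenvalue, 3.7321, is at most the vertex count 6.

x^6 - 10x^5 + 36x^4 - 56x^3 + 35x^2 - 6x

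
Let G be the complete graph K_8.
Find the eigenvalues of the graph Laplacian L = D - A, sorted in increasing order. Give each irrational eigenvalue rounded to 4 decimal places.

The graph has 8 vertices and degree multiset [7, 7, 7, 7, 7, 7, 7, 7]; D is the diagonal matrix of degrees and L = D - A. Since every row of L sums to 0, the all-ones vector is in the kernel and 0 is an eigenvalue. The eigenvalues sum to 56, which equals trace(L) = 2|E|. There is one zero in the spectrum, matching the 1 component.

[0, 8, 8, 8, 8, 8, 8, 8]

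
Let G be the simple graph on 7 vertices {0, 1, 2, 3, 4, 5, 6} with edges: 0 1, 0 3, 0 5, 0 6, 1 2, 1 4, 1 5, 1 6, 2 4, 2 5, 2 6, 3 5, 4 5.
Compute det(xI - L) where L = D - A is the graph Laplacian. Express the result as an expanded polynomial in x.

Reading degrees in the order [0, 1, 2, 3, 4, 5, 6] gives [4, 5, 4, 2, 3, 5, 3]; set D = diag(4, 5, 4, 2, 3, 5, 3) and form L = D - A. L has integer entries, so p(x) = det(xI - L) has integer coefficients. Expanding the determinant yields x^7 - 26x^6 + 273x^5 - 1474x^4 + 4288x^3 - 6322x^2 + 3661x. The constant term is 0 because L is singular (the all-ones vector lies in its kernel). The eigenvalues sum to 26, which equals trace(L) = 2|E|. There is one zero in the spectrum, matching the 1 component.

x^7 - 26x^6 + 273x^5 - 1474x^4 + 4288x^3 - 6322x^2 + 3661x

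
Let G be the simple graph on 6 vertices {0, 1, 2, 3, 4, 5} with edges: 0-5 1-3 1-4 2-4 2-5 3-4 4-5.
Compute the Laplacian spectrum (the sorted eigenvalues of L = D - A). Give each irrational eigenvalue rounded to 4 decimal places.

Reading degrees in the order [0, 1, 2, 3, 4, 5] gives [1, 2, 2, 2, 4, 3]; set D = diag(1, 2, 2, 2, 4, 3) and form L = D - A. The multiplicity of 0 as a Laplacian eigenvalue equals the number of connected components.

[0, 0.6314, 1.4738, 3, 3.7877, 5.1071]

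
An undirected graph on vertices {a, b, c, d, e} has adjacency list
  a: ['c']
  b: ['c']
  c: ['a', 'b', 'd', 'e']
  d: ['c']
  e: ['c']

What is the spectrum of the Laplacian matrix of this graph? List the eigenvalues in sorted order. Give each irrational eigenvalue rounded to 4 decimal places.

[0, 1, 1, 1, 5]

Reading degrees in the order [a, b, c, d, e] gives [1, 1, 4, 1, 1]; set D = diag(1, 1, 4, 1, 1) and form L = D - A. Since every row of L sums to 0, the all-ones vector is in the kernel and 0 is an eigenvalue. The single zero eigenvalue shows the graph is connected. There is one zero in the spectrum, matching the 1 component.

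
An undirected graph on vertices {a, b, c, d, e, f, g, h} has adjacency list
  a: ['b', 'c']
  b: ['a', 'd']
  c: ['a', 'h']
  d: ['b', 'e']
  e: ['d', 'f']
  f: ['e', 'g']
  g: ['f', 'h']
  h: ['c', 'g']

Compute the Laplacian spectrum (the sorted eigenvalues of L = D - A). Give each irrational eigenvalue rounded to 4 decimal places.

With the vertex order [a, b, c, d, e, f, g, h], the degrees are [2, 2, 2, 2, 2, 2, 2, 2], giving D = diag(2, 2, 2, 2, 2, 2, 2, 2) and L = D - A. L is symmetric positive semidefinite, so every eigenvalue is real and nonnegative.

[0, 0.5858, 0.5858, 2, 2, 3.4142, 3.4142, 4]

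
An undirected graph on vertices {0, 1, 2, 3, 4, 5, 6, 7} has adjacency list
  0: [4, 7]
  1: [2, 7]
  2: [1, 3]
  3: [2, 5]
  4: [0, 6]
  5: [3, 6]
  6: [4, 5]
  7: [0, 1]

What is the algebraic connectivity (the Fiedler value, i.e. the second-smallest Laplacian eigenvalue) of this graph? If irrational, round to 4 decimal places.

Reading degrees in the order [0, 1, 2, 3, 4, 5, 6, 7] gives [2, 2, 2, 2, 2, 2, 2, 2]; set D = diag(2, 2, 2, 2, 2, 2, 2, 2) and form L = D - A. Computing the eigenvalues of L and sorting gives [0, 0.5858, 0.5858, 2, 2, 3.4142, 3.4142, 4]. The Fiedler value lambda_2 = 0.5858 is strictly positive, so the graph is connected. By the matrix-tree theorem the graph has (1/8) * product of the nonzero eigenvalues = 8 spanning trees.

0.5858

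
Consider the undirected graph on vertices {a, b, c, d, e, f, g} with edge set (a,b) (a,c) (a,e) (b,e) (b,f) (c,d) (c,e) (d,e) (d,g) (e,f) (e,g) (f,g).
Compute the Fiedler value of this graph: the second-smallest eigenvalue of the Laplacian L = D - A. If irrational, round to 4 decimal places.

Each diagonal entry of L is the vertex degree and each off-diagonal entry is -1 where an edge is present, 0 otherwise; in the order [a, b, c, d, e, f, g] the diagonal is [3, 3, 3, 3, 6, 3, 3]. The smallest Laplacian eigenvalue is always 0. The next one, lambda_2 = 2, measures how hard the graph is to disconnect: larger values mean better connectivity.

2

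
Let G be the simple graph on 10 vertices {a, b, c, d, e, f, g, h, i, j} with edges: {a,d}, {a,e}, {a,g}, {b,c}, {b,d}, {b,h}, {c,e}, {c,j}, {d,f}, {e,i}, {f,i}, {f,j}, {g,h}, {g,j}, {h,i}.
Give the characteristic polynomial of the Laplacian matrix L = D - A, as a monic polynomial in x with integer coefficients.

Reading degrees in the order [a, b, c, d, e, f, g, h, i, j] gives [3, 3, 3, 3, 3, 3, 3, 3, 3, 3]; set D = diag(3, 3, 3, 3, 3, 3, 3, 3, 3, 3) and form L = D - A. The eigenvalues of L are [0, 2, 2, 2, 2, 2, 5, 5, 5, 5]; the characteristic polynomial is the product of (x - lambda_i), which multiplies out to x^10 - 30x^9 + 390x^8 - 2880x^7 + 13305x^6 - 39882x^5 + 77640x^4 - 94800x^3 + 66000x^2 - 20000x. Since p(0) = det(-L) = 0, x divides p(x). By the matrix-tree theorem the graph has (1/10) * product of the nonzero eigenvalues = 2000 spanning trees.

x^10 - 30x^9 + 390x^8 - 2880x^7 + 13305x^6 - 39882x^5 + 77640x^4 - 94800x^3 + 66000x^2 - 20000x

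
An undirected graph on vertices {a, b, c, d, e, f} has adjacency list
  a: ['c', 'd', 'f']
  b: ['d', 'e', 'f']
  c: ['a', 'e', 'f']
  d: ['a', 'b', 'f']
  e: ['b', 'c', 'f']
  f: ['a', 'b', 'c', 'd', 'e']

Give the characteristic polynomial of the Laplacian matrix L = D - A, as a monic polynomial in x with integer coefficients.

With the vertex order [a, b, c, d, e, f], the degrees are [3, 3, 3, 3, 3, 5], giving D = diag(3, 3, 3, 3, 3, 5) and L = D - A. Computing det(xI - L) by cofactor expansion (or equivalently via sum-over-permutations) gives x^6 - 20x^5 + 155x^4 - 580x^3 + 1045x^2 - 726x. The constant term is 0 because L is singular (the all-ones vector lies in its kernel). There is one zero in the spectrum, matching the 1 component.

x^6 - 20x^5 + 155x^4 - 580x^3 + 1045x^2 - 726x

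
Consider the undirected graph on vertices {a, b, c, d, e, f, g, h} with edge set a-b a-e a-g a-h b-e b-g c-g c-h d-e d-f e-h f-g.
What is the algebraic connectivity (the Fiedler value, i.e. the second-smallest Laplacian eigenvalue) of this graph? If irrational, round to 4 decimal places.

With the vertex order [a, b, c, d, e, f, g, h], the degrees are [4, 3, 2, 2, 4, 2, 4, 3], giving D = diag(4, 3, 2, 2, 4, 2, 4, 3) and L = D - A. The smallest Laplacian eigenvalue is always 0. The next one, lambda_2 = 1.0725, measures how hard the graph is to disconnect: larger values mean better connectivity. The largest eigenvalue, 5.7321, is at most the vertex count 8. By the matrix-tree theorem the graph has (1/8) * product of the nonzero eigenvalues = 247 spanning trees.

1.0725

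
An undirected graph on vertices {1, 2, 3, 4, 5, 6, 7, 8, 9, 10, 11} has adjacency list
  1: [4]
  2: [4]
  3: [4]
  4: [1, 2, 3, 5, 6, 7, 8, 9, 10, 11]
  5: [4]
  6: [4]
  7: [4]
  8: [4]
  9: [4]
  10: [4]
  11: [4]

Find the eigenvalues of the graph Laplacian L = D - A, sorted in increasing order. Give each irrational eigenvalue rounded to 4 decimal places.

[0, 1, 1, 1, 1, 1, 1, 1, 1, 1, 11]

Reading degrees in the order [1, 2, 3, 4, 5, 6, 7, 8, 9, 10, 11] gives [1, 1, 1, 10, 1, 1, 1, 1, 1, 1, 1]; set D = diag(1, 1, 1, 10, 1, 1, 1, 1, 1, 1, 1) and form L = D - A. The multiplicity of 0 as a Laplacian eigenvalue equals the number of connected components. The single zero eigenvalue shows the graph is connected.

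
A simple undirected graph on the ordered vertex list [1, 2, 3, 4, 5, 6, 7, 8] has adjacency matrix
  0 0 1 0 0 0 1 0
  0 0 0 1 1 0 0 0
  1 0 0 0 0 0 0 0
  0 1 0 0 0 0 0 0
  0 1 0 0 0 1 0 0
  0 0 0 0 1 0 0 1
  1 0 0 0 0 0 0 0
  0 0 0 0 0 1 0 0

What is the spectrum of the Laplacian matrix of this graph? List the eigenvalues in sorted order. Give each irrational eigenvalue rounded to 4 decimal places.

Reading degrees in the order [1, 2, 3, 4, 5, 6, 7, 8] gives [2, 2, 1, 1, 2, 2, 1, 1]; set D = diag(2, 2, 1, 1, 2, 2, 1, 1) and form L = D - A. Diagonalising L (or applying a numerical eigensolver to the 8x8 matrix) gives the spectrum above. The 2 zero eigenvalues correspond to the 2 connected components. There are 2 zeros in the spectrum, matching the 2 components.

[0, 0, 0.3820, 1, 1.3820, 2.6180, 3, 3.6180]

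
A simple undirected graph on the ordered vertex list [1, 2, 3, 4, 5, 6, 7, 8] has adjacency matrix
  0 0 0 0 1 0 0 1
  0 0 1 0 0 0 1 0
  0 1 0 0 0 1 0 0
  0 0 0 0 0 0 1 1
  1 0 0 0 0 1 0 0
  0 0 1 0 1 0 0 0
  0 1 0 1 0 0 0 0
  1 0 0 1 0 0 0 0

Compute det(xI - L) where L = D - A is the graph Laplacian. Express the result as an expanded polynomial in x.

Reading degrees in the order [1, 2, 3, 4, 5, 6, 7, 8] gives [2, 2, 2, 2, 2, 2, 2, 2]; set D = diag(2, 2, 2, 2, 2, 2, 2, 2) and form L = D - A. Computing det(xI - L) by cofactor expansion (or equivalently via sum-over-permutations) gives x^8 - 16x^7 + 104x^6 - 352x^5 + 660x^4 - 672x^3 + 336x^2 - 64x. Since p(0) = det(-L) = 0, x divides p(x).

x^8 - 16x^7 + 104x^6 - 352x^5 + 660x^4 - 672x^3 + 336x^2 - 64x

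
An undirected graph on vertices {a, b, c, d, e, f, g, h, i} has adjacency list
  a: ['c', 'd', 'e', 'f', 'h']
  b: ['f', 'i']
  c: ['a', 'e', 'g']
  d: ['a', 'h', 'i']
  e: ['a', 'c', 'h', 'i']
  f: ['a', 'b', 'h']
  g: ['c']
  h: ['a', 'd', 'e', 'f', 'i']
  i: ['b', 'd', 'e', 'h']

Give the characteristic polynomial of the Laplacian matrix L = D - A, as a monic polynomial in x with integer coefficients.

x^9 - 30x^8 + 378x^7 - 2598x^6 + 10578x^5 - 25878x^4 + 36616x^3 - 26730x^2 + 7335x

With the vertex order [a, b, c, d, e, f, g, h, i], the degrees are [5, 2, 3, 3, 4, 3, 1, 5, 4], giving D = diag(5, 2, 3, 3, 4, 3, 1, 5, 4) and L = D - A. L has integer entries, so p(x) = det(xI - L) has integer coefficients. Expanding the determinant yields x^9 - 30x^8 + 378x^7 - 2598x^6 + 10578x^5 - 25878x^4 + 36616x^3 - 26730x^2 + 7335x. The constant term is 0 because L is singular (the all-ones vector lies in its kernel). There is one zero in the spectrum, matching the 1 component.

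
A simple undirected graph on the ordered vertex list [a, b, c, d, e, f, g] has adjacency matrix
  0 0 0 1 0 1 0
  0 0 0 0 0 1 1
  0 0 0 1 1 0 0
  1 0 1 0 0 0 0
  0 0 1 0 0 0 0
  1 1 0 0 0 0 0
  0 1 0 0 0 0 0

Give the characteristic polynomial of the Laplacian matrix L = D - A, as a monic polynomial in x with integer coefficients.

x^7 - 12x^6 + 55x^5 - 120x^4 + 126x^3 - 56x^2 + 7x

Each diagonal entry of L is the vertex degree and each off-diagonal entry is -1 where an edge is present, 0 otherwise; in the order [a, b, c, d, e, f, g] the diagonal is [2, 2, 2, 2, 1, 2, 1]. L has integer entries, so p(x) = det(xI - L) has integer coefficients. Expanding the determinant yields x^7 - 12x^6 + 55x^5 - 120x^4 + 126x^3 - 56x^2 + 7x. The constant term is 0 because L is singular (the all-ones vector lies in its kernel). By the matrix-tree theorem the graph has (1/7) * product of the nonzero eigenvalues = 1 spanning tree.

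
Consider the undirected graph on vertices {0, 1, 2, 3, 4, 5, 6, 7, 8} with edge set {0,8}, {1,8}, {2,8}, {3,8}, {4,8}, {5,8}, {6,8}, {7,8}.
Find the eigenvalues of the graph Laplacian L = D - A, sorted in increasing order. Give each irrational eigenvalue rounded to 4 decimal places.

[0, 1, 1, 1, 1, 1, 1, 1, 9]

With the vertex order [0, 1, 2, 3, 4, 5, 6, 7, 8], the degrees are [1, 1, 1, 1, 1, 1, 1, 1, 8], giving D = diag(1, 1, 1, 1, 1, 1, 1, 1, 8) and L = D - A. Diagonalising L (or applying a numerical eigensolver to the 9x9 matrix) gives the spectrum above. By the matrix-tree theorem the graph has (1/9) * product of the nonzero eigenvalues = 1 spanning tree.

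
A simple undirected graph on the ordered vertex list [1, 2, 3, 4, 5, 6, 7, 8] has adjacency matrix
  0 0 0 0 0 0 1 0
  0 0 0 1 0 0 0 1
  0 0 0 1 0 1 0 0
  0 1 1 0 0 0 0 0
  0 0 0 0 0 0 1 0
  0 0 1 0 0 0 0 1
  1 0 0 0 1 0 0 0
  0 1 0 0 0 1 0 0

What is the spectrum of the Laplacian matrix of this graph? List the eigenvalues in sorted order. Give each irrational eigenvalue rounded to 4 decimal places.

[0, 0, 1, 1.3820, 1.3820, 3, 3.6180, 3.6180]

With the vertex order [1, 2, 3, 4, 5, 6, 7, 8], the degrees are [1, 2, 2, 2, 1, 2, 2, 2], giving D = diag(1, 2, 2, 2, 1, 2, 2, 2) and L = D - A. Diagonalising L (or applying a numerical eigensolver to the 8x8 matrix) gives the spectrum above. The 2 zero eigenvalues correspond to the 2 connected components. The eigenvalues sum to 14, which equals trace(L) = 2|E|. There are 2 zeros in the spectrum, matching the 2 components.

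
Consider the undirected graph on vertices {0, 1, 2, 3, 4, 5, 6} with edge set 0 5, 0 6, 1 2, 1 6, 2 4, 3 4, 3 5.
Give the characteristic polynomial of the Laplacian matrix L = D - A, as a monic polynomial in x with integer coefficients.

x^7 - 14x^6 + 77x^5 - 210x^4 + 294x^3 - 196x^2 + 49x

Reading degrees in the order [0, 1, 2, 3, 4, 5, 6] gives [2, 2, 2, 2, 2, 2, 2]; set D = diag(2, 2, 2, 2, 2, 2, 2) and form L = D - A. Computing det(xI - L) by cofactor expansion (or equivalently via sum-over-permutations) gives x^7 - 14x^6 + 77x^5 - 210x^4 + 294x^3 - 196x^2 + 49x. The coefficient of x^6 equals -trace(L) = -14, matching the sum of degrees. The largest eigenvalue, 3.8019, is at most the vertex count 7. There is one zero in the spectrum, matching the 1 component.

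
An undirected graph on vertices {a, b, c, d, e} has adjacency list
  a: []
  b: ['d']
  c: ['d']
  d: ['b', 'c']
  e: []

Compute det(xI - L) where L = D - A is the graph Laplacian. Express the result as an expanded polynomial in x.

x^5 - 4x^4 + 3x^3

Reading degrees in the order [a, b, c, d, e] gives [0, 1, 1, 2, 0]; set D = diag(0, 1, 1, 2, 0) and form L = D - A. L has integer entries, so p(x) = det(xI - L) has integer coefficients. Expanding the determinant yields x^5 - 4x^4 + 3x^3. The coefficient of x^4 equals -trace(L) = -4, matching the sum of degrees. The eigenvalues sum to 4, which equals trace(L) = 2|E|. There are 3 zeros in the spectrum, matching the 3 components.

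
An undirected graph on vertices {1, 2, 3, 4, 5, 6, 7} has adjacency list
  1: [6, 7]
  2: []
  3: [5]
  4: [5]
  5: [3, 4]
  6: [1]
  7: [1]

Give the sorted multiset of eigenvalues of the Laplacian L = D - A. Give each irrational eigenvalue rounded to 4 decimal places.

Each diagonal entry of L is the vertex degree and each off-diagonal entry is -1 where an edge is present, 0 otherwise; in the order [1, 2, 3, 4, 5, 6, 7] the diagonal is [2, 0, 1, 1, 2, 1, 1]. The multiplicity of 0 as a Laplacian eigenvalue equals the number of connected components. The 3 zero eigenvalues correspond to the 3 connected components. The eigenvalues sum to 8, which equals trace(L) = 2|E|.

[0, 0, 0, 1, 1, 3, 3]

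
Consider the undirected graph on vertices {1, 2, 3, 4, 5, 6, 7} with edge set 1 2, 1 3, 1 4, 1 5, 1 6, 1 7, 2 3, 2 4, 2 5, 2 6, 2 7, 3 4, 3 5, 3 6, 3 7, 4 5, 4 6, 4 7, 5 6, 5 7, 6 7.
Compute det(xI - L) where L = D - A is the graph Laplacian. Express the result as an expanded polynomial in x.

Each diagonal entry of L is the vertex degree and each off-diagonal entry is -1 where an edge is present, 0 otherwise; in the order [1, 2, 3, 4, 5, 6, 7] the diagonal is [6, 6, 6, 6, 6, 6, 6]. L has integer entries, so p(x) = det(xI - L) has integer coefficients. Expanding the determinant yields x^7 - 42x^6 + 735x^5 - 6860x^4 + 36015x^3 - 100842x^2 + 117649x. The coefficient of x^6 equals -trace(L) = -42, matching the sum of degrees. There is one zero in the spectrum, matching the 1 component. The eigenvalues sum to 42, which equals trace(L) = 2|E|.

x^7 - 42x^6 + 735x^5 - 6860x^4 + 36015x^3 - 100842x^2 + 117649x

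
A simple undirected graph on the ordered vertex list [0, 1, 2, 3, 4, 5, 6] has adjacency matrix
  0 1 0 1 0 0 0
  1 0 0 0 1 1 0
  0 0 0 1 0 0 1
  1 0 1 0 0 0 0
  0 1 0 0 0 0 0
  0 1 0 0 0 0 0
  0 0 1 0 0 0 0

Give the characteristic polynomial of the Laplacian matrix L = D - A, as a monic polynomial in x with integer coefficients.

x^7 - 12x^6 + 54x^5 - 114x^4 + 116x^3 - 52x^2 + 7x

Each diagonal entry of L is the vertex degree and each off-diagonal entry is -1 where an edge is present, 0 otherwise; in the order [0, 1, 2, 3, 4, 5, 6] the diagonal is [2, 3, 2, 2, 1, 1, 1]. Computing det(xI - L) by cofactor expansion (or equivalently via sum-over-permutations) gives x^7 - 12x^6 + 54x^5 - 114x^4 + 116x^3 - 52x^2 + 7x. The coefficient of x^6 equals -trace(L) = -12, matching the sum of degrees. There is one zero in the spectrum, matching the 1 component.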